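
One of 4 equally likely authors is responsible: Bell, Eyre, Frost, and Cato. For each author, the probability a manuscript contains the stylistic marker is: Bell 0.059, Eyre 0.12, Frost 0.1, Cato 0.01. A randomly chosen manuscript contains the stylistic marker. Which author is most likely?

Since the prior is uniform, the posterior is proportional to the likelihood:
  Bell: 0.059
  Eyre: 0.12
  Frost: 0.1
  Cato: 0.01
Normalizing constant = 0.289.
Largest term belongs to Eyre, so Eyre is most probable.

Eyre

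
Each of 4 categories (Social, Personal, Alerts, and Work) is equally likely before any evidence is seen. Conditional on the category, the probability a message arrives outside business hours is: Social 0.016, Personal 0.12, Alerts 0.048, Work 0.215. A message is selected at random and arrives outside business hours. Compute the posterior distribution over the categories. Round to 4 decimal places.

With a uniform prior (1/4 each), posterior ∝ likelihood:
  Social: 0.016
  Personal: 0.12
  Alerts: 0.048
  Work: 0.215
Sum = 0.399.
P(Social | off-hours) = 0.016/0.399 ≈ 0.0401
P(Personal | off-hours) = 0.12/0.399 ≈ 0.3008
P(Alerts | off-hours) = 0.048/0.399 ≈ 0.1203
P(Work | off-hours) = 0.215/0.399 ≈ 0.5388

Social 0.0401, Personal 0.3008, Alerts 0.1203, Work 0.5388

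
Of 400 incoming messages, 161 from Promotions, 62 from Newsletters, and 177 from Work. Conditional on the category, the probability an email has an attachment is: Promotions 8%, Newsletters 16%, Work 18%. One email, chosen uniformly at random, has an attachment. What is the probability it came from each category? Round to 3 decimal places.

Promotions 0.236, Newsletters 0.181, Work 0.583

Unnormalized posteriors (prior × likelihood):
  Promotions: 0.4025 × 0.08 = 0.0322
  Newsletters: 0.155 × 0.16 = 0.0248
  Work: 0.4425 × 0.18 = 0.07965
Total = 0.13665.
P(Promotions | attachment) = 0.0322/0.13665 ≈ 0.236
P(Newsletters | attachment) = 0.0248/0.13665 ≈ 0.181
P(Work | attachment) = 0.07965/0.13665 ≈ 0.583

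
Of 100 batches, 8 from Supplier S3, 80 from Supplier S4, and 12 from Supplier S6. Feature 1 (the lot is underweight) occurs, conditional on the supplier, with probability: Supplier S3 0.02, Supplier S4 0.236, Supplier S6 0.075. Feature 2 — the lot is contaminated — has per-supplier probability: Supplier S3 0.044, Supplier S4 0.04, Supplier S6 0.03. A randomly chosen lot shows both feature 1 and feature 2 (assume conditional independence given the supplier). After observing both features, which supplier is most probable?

Supplier S4

Unnormalized posteriors (prior × likelihood):
  Supplier S3: 0.08 × 0.02 × 0.044 = 0.0000704
  Supplier S4: 0.8 × 0.236 × 0.04 = 0.007552
  Supplier S6: 0.12 × 0.075 × 0.03 = 0.00027
Sum = 0.0078924.
Largest term belongs to Supplier S4, so Supplier S4 is most probable.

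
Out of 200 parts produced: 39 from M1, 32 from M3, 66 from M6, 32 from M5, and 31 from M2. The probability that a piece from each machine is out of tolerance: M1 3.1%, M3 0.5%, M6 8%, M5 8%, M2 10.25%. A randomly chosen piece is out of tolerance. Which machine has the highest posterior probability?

M6

Unnormalized posteriors (prior × likelihood):
  M1: 0.195 × 0.031 = 0.006045
  M3: 0.16 × 0.005 = 0.0008
  M6: 0.33 × 0.08 = 0.0264
  M5: 0.16 × 0.08 = 0.0128
  M2: 0.155 × 0.1025 = 0.0158875
Normalizing constant = 0.0619325.
Largest term belongs to M6, so M6 is most probable.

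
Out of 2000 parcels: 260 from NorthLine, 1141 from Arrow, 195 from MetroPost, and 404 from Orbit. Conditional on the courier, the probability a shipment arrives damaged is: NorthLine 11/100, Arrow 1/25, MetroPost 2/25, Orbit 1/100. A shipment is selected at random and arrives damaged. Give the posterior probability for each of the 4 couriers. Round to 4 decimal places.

NorthLine 0.3046, Arrow 0.4862, MetroPost 0.1662, Orbit 0.0430

Prior × likelihood for each hypothesis:
  NorthLine: 0.13 × 0.11 = 0.0143
  Arrow: 0.5705 × 0.04 = 0.02282
  MetroPost: 0.0975 × 0.08 = 0.0078
  Orbit: 0.202 × 0.01 = 0.00202
Sum = 0.04694.
P(NorthLine | damaged) = 0.0143/0.04694 ≈ 0.3046
P(Arrow | damaged) = 0.02282/0.04694 ≈ 0.4862
P(MetroPost | damaged) = 0.0078/0.04694 ≈ 0.1662
P(Orbit | damaged) = 0.00202/0.04694 ≈ 0.0430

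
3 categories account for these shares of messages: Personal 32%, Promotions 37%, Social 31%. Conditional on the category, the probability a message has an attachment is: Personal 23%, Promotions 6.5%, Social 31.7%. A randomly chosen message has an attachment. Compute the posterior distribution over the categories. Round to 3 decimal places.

Prior × likelihood for each hypothesis:
  Personal: 0.32 × 0.23 = 0.0736
  Promotions: 0.37 × 0.065 = 0.02405
  Social: 0.31 × 0.317 = 0.09827
Total = 0.19592.
P(Personal | attachment) = 0.0736/0.19592 ≈ 0.376
P(Promotions | attachment) = 0.02405/0.19592 ≈ 0.123
P(Social | attachment) = 0.09827/0.19592 ≈ 0.502
(Check: 0.376+0.123+0.502 = 1.001.)

Personal 0.376, Promotions 0.123, Social 0.502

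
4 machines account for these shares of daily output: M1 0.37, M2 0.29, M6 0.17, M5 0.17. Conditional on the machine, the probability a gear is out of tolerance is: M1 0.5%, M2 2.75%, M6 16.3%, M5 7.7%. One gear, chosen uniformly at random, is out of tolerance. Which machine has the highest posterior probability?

Unnormalized posteriors (prior × likelihood):
  M1: 0.37 × 0.005 = 0.00185
  M2: 0.29 × 0.0275 = 0.007975
  M6: 0.17 × 0.163 = 0.02771
  M5: 0.17 × 0.077 = 0.01309
Total = 0.050625.
Largest term belongs to M6, so M6 is most probable.

M6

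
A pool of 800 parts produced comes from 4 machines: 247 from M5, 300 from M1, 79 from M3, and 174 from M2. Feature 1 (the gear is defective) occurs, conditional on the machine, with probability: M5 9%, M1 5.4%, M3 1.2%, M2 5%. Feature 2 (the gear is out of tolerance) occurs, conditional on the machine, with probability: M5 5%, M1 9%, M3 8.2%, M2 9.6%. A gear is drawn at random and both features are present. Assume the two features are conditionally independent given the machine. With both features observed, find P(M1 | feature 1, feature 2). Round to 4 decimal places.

Prior × likelihood for each hypothesis:
  M5: 0.30875 × 0.09 × 0.05 = 0.001389375
  M1: 0.375 × 0.054 × 0.09 = 0.0018225
  M3: 0.09875 × 0.012 × 0.082 = 0.00009717
  M2: 0.2175 × 0.05 × 0.096 = 0.001044
Normalizing constant = 0.004353045.
P(M1 | evidence) = 0.0018225 / 0.004353045 ≈ 0.4187.

0.4187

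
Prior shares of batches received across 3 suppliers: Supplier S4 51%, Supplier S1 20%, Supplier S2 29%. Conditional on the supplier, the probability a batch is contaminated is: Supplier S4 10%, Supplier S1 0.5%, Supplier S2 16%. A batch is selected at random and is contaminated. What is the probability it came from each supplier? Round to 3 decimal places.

Compute prior × likelihood for every hypothesis:
  Supplier S4: 0.51 × 0.1 = 0.051
  Supplier S1: 0.2 × 0.005 = 0.001
  Supplier S2: 0.29 × 0.16 = 0.0464
Normalizing constant = 0.0984.
P(Supplier S4 | contaminated) = 0.051/0.0984 ≈ 0.518
P(Supplier S1 | contaminated) = 0.001/0.0984 ≈ 0.010
P(Supplier S2 | contaminated) = 0.0464/0.0984 ≈ 0.472

Supplier S4 0.518, Supplier S1 0.010, Supplier S2 0.472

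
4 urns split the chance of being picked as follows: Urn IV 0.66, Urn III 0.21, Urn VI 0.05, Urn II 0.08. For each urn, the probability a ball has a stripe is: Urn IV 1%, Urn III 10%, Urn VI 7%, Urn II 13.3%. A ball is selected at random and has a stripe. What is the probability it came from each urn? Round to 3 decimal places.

Urn IV 0.158, Urn III 0.503, Urn VI 0.084, Urn II 0.255

Unnormalized posteriors (prior × likelihood):
  Urn IV: 0.66 × 0.01 = 0.0066
  Urn III: 0.21 × 0.1 = 0.021
  Urn VI: 0.05 × 0.07 = 0.0035
  Urn II: 0.08 × 0.133 = 0.01064
Total = 0.04174.
P(Urn IV | striped) = 0.0066/0.04174 ≈ 0.158
P(Urn III | striped) = 0.021/0.04174 ≈ 0.503
P(Urn VI | striped) = 0.0035/0.04174 ≈ 0.084
P(Urn II | striped) = 0.01064/0.04174 ≈ 0.255
(Check: 0.158+0.503+0.084+0.255 = 1.000.)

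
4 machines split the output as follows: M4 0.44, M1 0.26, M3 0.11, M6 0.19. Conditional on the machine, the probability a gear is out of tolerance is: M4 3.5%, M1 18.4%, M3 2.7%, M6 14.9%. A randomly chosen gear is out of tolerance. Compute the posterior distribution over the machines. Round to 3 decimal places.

M4 0.163, M1 0.506, M3 0.031, M6 0.300

Unnormalized posteriors (prior × likelihood):
  M4: 0.44 × 0.035 = 0.0154
  M1: 0.26 × 0.184 = 0.04784
  M3: 0.11 × 0.027 = 0.00297
  M6: 0.19 × 0.149 = 0.02831
Total = 0.09452.
P(M4 | oversize) = 0.0154/0.09452 ≈ 0.163
P(M1 | oversize) = 0.04784/0.09452 ≈ 0.506
P(M3 | oversize) = 0.00297/0.09452 ≈ 0.031
P(M6 | oversize) = 0.02831/0.09452 ≈ 0.300
(Check: 0.163+0.506+0.031+0.300 = 1.000.)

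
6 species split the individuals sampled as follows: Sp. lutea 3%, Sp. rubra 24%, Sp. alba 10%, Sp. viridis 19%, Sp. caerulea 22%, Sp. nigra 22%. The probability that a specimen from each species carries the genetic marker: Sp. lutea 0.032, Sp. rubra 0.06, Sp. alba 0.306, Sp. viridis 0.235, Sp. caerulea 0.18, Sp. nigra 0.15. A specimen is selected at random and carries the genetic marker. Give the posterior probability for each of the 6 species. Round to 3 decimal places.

Prior × likelihood for each hypothesis:
  Sp. lutea: 0.03 × 0.032 = 0.00096
  Sp. rubra: 0.24 × 0.06 = 0.0144
  Sp. alba: 0.1 × 0.306 = 0.0306
  Sp. viridis: 0.19 × 0.235 = 0.04465
  Sp. caerulea: 0.22 × 0.18 = 0.0396
  Sp. nigra: 0.22 × 0.15 = 0.033
Sum = 0.16321.
P(Sp. lutea | marker) = 0.00096/0.16321 ≈ 0.006
P(Sp. rubra | marker) = 0.0144/0.16321 ≈ 0.088
P(Sp. alba | marker) = 0.0306/0.16321 ≈ 0.187
P(Sp. viridis | marker) = 0.04465/0.16321 ≈ 0.274
P(Sp. caerulea | marker) = 0.0396/0.16321 ≈ 0.243
P(Sp. nigra | marker) = 0.033/0.16321 ≈ 0.202

Sp. lutea 0.006, Sp. rubra 0.088, Sp. alba 0.187, Sp. viridis 0.274, Sp. caerulea 0.243, Sp. nigra 0.202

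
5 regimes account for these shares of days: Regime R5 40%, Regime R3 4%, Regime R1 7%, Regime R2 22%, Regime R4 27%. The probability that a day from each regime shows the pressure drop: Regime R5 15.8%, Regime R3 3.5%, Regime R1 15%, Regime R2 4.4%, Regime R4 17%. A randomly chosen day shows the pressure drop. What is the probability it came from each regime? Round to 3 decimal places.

Regime R5 0.484, Regime R3 0.011, Regime R1 0.080, Regime R2 0.074, Regime R4 0.351

Compute prior × likelihood for every hypothesis:
  Regime R5: 0.4 × 0.158 = 0.0632
  Regime R3: 0.04 × 0.035 = 0.0014
  Regime R1: 0.07 × 0.15 = 0.0105
  Regime R2: 0.22 × 0.044 = 0.00968
  Regime R4: 0.27 × 0.17 = 0.0459
Total = 0.13068.
P(Regime R5 | drop) = 0.0632/0.13068 ≈ 0.484
P(Regime R3 | drop) = 0.0014/0.13068 ≈ 0.011
P(Regime R1 | drop) = 0.0105/0.13068 ≈ 0.080
P(Regime R2 | drop) = 0.00968/0.13068 ≈ 0.074
P(Regime R4 | drop) = 0.0459/0.13068 ≈ 0.351
(Check: 0.484+0.011+0.080+0.074+0.351 = 1.000.)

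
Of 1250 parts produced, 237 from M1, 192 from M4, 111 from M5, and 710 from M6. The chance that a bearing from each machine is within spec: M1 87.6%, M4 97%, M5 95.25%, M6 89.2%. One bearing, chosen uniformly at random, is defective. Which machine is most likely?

M6

Taking complements, P(defective | each) = M1 0.124, M4 0.03, M5 0.0475, M6 0.108.
By Bayes' rule, posterior ∝ prior × likelihood:
  M1: 0.1896 × 0.124 = 0.0235104
  M4: 0.1536 × 0.03 = 0.004608
  M5: 0.0888 × 0.0475 = 0.004218
  M6: 0.568 × 0.108 = 0.061344
Sum = 0.0936804.
Largest term belongs to M6, so M6 is most probable.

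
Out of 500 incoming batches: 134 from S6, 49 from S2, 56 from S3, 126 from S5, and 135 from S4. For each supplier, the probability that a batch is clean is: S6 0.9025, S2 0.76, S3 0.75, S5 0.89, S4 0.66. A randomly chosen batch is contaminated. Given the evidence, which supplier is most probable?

Taking complements, P(contaminated | each) = S6 0.0975, S2 0.24, S3 0.25, S5 0.11, S4 0.34.
Prior × likelihood for each hypothesis:
  S6: 0.268 × 0.0975 = 0.02613
  S2: 0.098 × 0.24 = 0.02352
  S3: 0.112 × 0.25 = 0.028
  S5: 0.252 × 0.11 = 0.02772
  S4: 0.27 × 0.34 = 0.0918
Normalizing constant = 0.19717.
Largest term belongs to S4, so S4 is most probable.

S4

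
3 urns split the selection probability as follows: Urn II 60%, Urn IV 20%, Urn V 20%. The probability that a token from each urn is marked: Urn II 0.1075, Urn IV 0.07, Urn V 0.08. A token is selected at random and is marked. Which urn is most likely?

Compute prior × likelihood for every hypothesis:
  Urn II: 0.6 × 0.1075 = 0.0645
  Urn IV: 0.2 × 0.07 = 0.014
  Urn V: 0.2 × 0.08 = 0.016
Sum = 0.0945.
Largest term belongs to Urn II, so Urn II is most probable.

Urn II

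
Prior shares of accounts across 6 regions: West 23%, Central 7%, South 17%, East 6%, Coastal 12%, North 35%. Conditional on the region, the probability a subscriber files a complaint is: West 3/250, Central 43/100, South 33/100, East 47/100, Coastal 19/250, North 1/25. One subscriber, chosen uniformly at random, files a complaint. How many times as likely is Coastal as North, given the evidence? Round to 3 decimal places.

Compute prior × likelihood for every hypothesis:
  West: 0.23 × 0.012 = 0.00276
  Central: 0.07 × 0.43 = 0.0301
  South: 0.17 × 0.33 = 0.0561
  East: 0.06 × 0.47 = 0.0282
  Coastal: 0.12 × 0.076 = 0.00912
  North: 0.35 × 0.04 = 0.014
Normalizing constant = 0.14028.
The ratio is 0.00912 / 0.014 (the normalizer cancels) = 0.651.

0.651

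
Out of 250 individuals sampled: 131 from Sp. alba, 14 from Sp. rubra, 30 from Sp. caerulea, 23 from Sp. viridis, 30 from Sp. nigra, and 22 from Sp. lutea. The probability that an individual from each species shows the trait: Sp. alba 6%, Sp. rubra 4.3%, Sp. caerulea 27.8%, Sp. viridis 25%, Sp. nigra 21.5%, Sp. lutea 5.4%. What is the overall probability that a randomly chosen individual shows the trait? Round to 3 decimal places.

Unnormalized posteriors (prior × likelihood):
  Sp. alba: 0.524 × 0.06 = 0.03144
  Sp. rubra: 0.056 × 0.043 = 0.002408
  Sp. caerulea: 0.12 × 0.278 = 0.03336
  Sp. viridis: 0.092 × 0.25 = 0.023
  Sp. nigra: 0.12 × 0.215 = 0.0258
  Sp. lutea: 0.088 × 0.054 = 0.004752
P(trait) = 0.03144 + 0.002408 + 0.03336 + 0.023 + 0.0258 + 0.004752 = 0.12076 → 0.121.

0.121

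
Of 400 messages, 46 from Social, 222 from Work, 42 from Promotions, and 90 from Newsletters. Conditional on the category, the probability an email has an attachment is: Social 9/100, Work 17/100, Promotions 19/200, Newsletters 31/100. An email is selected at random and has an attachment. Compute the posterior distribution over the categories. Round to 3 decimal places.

Prior × likelihood for each hypothesis:
  Social: 0.115 × 0.09 = 0.01035
  Work: 0.555 × 0.17 = 0.09435
  Promotions: 0.105 × 0.095 = 0.009975
  Newsletters: 0.225 × 0.31 = 0.06975
Normalizing constant = 0.184425.
P(Social | attachment) = 0.01035/0.184425 ≈ 0.056
P(Work | attachment) = 0.09435/0.184425 ≈ 0.512
P(Promotions | attachment) = 0.009975/0.184425 ≈ 0.054
P(Newsletters | attachment) = 0.06975/0.184425 ≈ 0.378

Social 0.056, Work 0.512, Promotions 0.054, Newsletters 0.378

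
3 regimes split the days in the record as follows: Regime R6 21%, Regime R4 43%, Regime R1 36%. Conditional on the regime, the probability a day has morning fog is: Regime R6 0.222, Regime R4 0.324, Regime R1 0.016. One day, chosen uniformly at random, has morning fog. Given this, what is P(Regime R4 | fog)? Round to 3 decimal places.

0.727

Unnormalized posteriors (prior × likelihood):
  Regime R6: 0.21 × 0.222 = 0.04662
  Regime R4: 0.43 × 0.324 = 0.13932
  Regime R1: 0.36 × 0.016 = 0.00576
Normalizing constant = 0.1917.
P(Regime R4 | evidence) = 0.13932 / 0.1917 ≈ 0.727.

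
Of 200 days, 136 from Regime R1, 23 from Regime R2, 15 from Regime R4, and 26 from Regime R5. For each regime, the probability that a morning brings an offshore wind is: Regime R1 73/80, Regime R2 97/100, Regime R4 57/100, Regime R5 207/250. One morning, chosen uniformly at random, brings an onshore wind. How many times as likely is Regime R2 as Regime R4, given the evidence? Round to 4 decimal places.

Taking complements, P(onshore | each) = Regime R1 0.0875, Regime R2 0.03, Regime R4 0.43, Regime R5 0.172.
Compute prior × likelihood for every hypothesis:
  Regime R1: 0.68 × 0.0875 = 0.0595
  Regime R2: 0.115 × 0.03 = 0.00345
  Regime R4: 0.075 × 0.43 = 0.03225
  Regime R5: 0.13 × 0.172 = 0.02236
Normalizing constant = 0.11756.
The ratio is 0.00345 / 0.03225 (the normalizer cancels) = 0.1070.

0.1070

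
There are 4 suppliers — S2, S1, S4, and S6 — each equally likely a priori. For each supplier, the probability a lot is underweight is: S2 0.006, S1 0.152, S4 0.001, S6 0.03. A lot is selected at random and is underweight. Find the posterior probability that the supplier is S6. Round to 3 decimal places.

With a uniform prior (1/4 each), posterior ∝ likelihood:
  S2: 0.006
  S1: 0.152
  S4: 0.001
  S6: 0.03
Sum = 0.189.
P(S6 | evidence) = 0.03 / 0.189 ≈ 0.159.

0.159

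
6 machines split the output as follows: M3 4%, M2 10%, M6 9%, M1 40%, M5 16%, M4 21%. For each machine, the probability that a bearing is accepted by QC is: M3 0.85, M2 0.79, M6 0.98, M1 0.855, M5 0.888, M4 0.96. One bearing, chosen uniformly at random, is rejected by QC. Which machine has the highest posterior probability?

Taking complements, P(rejected | each) = M3 0.15, M2 0.21, M6 0.02, M1 0.145, M5 0.112, M4 0.04.
Prior × likelihood for each hypothesis:
  M3: 0.04 × 0.15 = 0.006
  M2: 0.1 × 0.21 = 0.021
  M6: 0.09 × 0.02 = 0.0018
  M1: 0.4 × 0.145 = 0.058
  M5: 0.16 × 0.112 = 0.01792
  M4: 0.21 × 0.04 = 0.0084
Normalizing constant = 0.11312.
Largest term belongs to M1, so M1 is most probable.

M1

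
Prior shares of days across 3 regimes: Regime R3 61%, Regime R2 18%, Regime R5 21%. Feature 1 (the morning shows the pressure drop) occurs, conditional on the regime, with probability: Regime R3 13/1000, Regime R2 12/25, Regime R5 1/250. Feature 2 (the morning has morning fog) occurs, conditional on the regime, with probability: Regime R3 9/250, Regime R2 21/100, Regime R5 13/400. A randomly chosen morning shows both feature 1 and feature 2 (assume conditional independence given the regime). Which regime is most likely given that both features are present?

Regime R2

By Bayes' rule, posterior ∝ prior × likelihood:
  Regime R3: 0.61 × 0.013 × 0.036 = 0.00028548
  Regime R2: 0.18 × 0.48 × 0.21 = 0.018144
  Regime R5: 0.21 × 0.004 × 0.0325 = 0.0000273
Sum = 0.01845678.
Largest term belongs to Regime R2, so Regime R2 is most probable.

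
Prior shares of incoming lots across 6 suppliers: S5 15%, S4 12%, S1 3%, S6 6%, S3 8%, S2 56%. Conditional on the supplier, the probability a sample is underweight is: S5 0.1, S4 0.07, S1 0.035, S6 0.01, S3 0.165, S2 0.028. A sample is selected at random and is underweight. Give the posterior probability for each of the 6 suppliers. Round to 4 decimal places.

Compute prior × likelihood for every hypothesis:
  S5: 0.15 × 0.1 = 0.015
  S4: 0.12 × 0.07 = 0.0084
  S1: 0.03 × 0.035 = 0.00105
  S6: 0.06 × 0.01 = 0.0006
  S3: 0.08 × 0.165 = 0.0132
  S2: 0.56 × 0.028 = 0.01568
Total = 0.05393.
P(S5 | underweight) = 0.015/0.05393 ≈ 0.2781
P(S4 | underweight) = 0.0084/0.05393 ≈ 0.1558
P(S1 | underweight) = 0.00105/0.05393 ≈ 0.0195
P(S6 | underweight) = 0.0006/0.05393 ≈ 0.0111
P(S3 | underweight) = 0.0132/0.05393 ≈ 0.2448
P(S2 | underweight) = 0.01568/0.05393 ≈ 0.2907
(Check: 0.2781+0.1558+0.0195+0.0111+0.2448+0.2907 = 1.0000.)

S5 0.2781, S4 0.1558, S1 0.0195, S6 0.0111, S3 0.2448, S2 0.2907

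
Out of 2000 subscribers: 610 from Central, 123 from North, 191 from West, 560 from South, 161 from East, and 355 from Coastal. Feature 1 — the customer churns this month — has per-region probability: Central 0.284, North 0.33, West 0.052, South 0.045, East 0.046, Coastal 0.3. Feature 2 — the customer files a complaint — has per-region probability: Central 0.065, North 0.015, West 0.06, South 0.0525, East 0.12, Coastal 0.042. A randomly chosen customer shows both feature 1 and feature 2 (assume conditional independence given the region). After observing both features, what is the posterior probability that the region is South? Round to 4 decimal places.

0.0691

Prior × likelihood for each hypothesis:
  Central: 0.305 × 0.284 × 0.065 = 0.0056303
  North: 0.0615 × 0.33 × 0.015 = 0.000304425
  West: 0.0955 × 0.052 × 0.06 = 0.00029796
  South: 0.28 × 0.045 × 0.0525 = 0.0006615
  East: 0.0805 × 0.046 × 0.12 = 0.00044436
  Coastal: 0.1775 × 0.3 × 0.042 = 0.0022365
Normalizing constant = 0.009575045.
P(South | evidence) = 0.0006615 / 0.009575045 ≈ 0.0691.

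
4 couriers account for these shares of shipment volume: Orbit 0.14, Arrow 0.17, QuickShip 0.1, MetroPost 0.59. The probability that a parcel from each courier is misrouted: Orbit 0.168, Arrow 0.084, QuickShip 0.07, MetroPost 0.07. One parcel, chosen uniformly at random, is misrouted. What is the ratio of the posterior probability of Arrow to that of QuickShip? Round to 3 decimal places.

Unnormalized posteriors (prior × likelihood):
  Orbit: 0.14 × 0.168 = 0.02352
  Arrow: 0.17 × 0.084 = 0.01428
  QuickShip: 0.1 × 0.07 = 0.007
  MetroPost: 0.59 × 0.07 = 0.0413
Total = 0.0861.
The ratio is 0.01428 / 0.007 (the normalizer cancels) = 2.040.

2.040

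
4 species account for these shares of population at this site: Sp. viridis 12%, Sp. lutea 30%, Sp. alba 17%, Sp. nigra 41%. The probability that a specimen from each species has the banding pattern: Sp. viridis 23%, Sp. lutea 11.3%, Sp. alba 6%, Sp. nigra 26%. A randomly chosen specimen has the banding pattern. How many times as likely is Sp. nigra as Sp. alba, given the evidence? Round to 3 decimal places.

10.451

Prior × likelihood for each hypothesis:
  Sp. viridis: 0.12 × 0.23 = 0.0276
  Sp. lutea: 0.3 × 0.113 = 0.0339
  Sp. alba: 0.17 × 0.06 = 0.0102
  Sp. nigra: 0.41 × 0.26 = 0.1066
Total = 0.1783.
The ratio is 0.1066 / 0.0102 (the normalizer cancels) = 10.451.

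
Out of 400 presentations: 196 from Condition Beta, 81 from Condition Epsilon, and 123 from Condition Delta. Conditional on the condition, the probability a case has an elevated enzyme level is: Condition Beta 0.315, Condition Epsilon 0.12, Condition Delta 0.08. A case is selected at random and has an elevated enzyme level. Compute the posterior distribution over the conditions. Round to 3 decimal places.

Condition Beta 0.759, Condition Epsilon 0.120, Condition Delta 0.121

Unnormalized posteriors (prior × likelihood):
  Condition Beta: 0.49 × 0.315 = 0.15435
  Condition Epsilon: 0.2025 × 0.12 = 0.0243
  Condition Delta: 0.3075 × 0.08 = 0.0246
Total = 0.20325.
P(Condition Beta | elevated) = 0.15435/0.20325 ≈ 0.759
P(Condition Epsilon | elevated) = 0.0243/0.20325 ≈ 0.120
P(Condition Delta | elevated) = 0.0246/0.20325 ≈ 0.121
(Check: 0.759+0.120+0.121 = 1.000.)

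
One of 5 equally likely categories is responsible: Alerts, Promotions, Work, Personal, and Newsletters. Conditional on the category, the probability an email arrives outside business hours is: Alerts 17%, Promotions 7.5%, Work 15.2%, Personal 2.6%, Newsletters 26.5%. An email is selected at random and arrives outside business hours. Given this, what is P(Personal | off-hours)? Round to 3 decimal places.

With a uniform prior (1/5 each), posterior ∝ likelihood:
  Alerts: 0.17
  Promotions: 0.075
  Work: 0.152
  Personal: 0.026
  Newsletters: 0.265
Total = 0.688.
P(Personal | evidence) = 0.026 / 0.688 ≈ 0.038.

0.038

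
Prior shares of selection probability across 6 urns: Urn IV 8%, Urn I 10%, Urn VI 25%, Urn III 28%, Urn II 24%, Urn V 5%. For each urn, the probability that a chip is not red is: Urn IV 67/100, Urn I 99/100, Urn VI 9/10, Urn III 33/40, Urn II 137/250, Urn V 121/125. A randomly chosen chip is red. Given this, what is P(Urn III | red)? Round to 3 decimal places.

Taking complements, P(red | each) = Urn IV 0.33, Urn I 0.01, Urn VI 0.1, Urn III 0.175, Urn II 0.452, Urn V 0.032.
Prior × likelihood for each hypothesis:
  Urn IV: 0.08 × 0.33 = 0.0264
  Urn I: 0.1 × 0.01 = 0.001
  Urn VI: 0.25 × 0.1 = 0.025
  Urn III: 0.28 × 0.175 = 0.049
  Urn II: 0.24 × 0.452 = 0.10848
  Urn V: 0.05 × 0.032 = 0.0016
Sum = 0.21148.
P(Urn III | evidence) = 0.049 / 0.21148 ≈ 0.232.

0.232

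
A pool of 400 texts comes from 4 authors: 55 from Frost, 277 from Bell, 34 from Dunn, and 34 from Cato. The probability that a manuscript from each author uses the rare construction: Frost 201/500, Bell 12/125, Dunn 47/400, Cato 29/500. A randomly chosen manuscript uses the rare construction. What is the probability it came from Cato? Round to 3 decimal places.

0.036

Compute prior × likelihood for every hypothesis:
  Frost: 0.1375 × 0.402 = 0.055275
  Bell: 0.6925 × 0.096 = 0.06648
  Dunn: 0.085 × 0.1175 = 0.0099875
  Cato: 0.085 × 0.058 = 0.00493
Sum = 0.1366725.
P(Cato | evidence) = 0.00493 / 0.1366725 ≈ 0.036.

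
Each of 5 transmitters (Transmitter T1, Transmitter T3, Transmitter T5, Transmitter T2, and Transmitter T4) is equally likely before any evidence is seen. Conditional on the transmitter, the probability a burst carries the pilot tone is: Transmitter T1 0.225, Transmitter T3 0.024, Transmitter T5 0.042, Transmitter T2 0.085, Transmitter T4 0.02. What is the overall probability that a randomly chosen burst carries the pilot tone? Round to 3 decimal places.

Since the prior is uniform, the posterior is proportional to the likelihood:
  Transmitter T1: 0.225
  Transmitter T3: 0.024
  Transmitter T5: 0.042
  Transmitter T2: 0.085
  Transmitter T4: 0.02
P(pilot) = (1/5) × (0.225 + 0.024 + 0.042 + 0.085 + 0.02) = 0.396/5 ≈ 0.079.

0.079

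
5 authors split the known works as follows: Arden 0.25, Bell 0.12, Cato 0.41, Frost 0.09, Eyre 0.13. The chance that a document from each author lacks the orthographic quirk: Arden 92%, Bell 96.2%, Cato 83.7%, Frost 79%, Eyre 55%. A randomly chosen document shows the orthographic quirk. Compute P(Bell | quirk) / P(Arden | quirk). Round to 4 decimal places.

Taking complements, P(quirk | each) = Arden 0.08, Bell 0.038, Cato 0.163, Frost 0.21, Eyre 0.45.
Prior × likelihood for each hypothesis:
  Arden: 0.25 × 0.08 = 0.02
  Bell: 0.12 × 0.038 = 0.00456
  Cato: 0.41 × 0.163 = 0.06683
  Frost: 0.09 × 0.21 = 0.0189
  Eyre: 0.13 × 0.45 = 0.0585
Sum = 0.16879.
The ratio is 0.00456 / 0.02 (the normalizer cancels) = 0.2280.

0.2280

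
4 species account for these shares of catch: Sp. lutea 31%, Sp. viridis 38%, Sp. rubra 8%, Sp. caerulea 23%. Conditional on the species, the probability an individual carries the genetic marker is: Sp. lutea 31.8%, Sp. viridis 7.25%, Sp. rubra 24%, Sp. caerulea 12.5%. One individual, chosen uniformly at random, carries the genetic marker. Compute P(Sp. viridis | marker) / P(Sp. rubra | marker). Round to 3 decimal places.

Prior × likelihood for each hypothesis:
  Sp. lutea: 0.31 × 0.318 = 0.09858
  Sp. viridis: 0.38 × 0.0725 = 0.02755
  Sp. rubra: 0.08 × 0.24 = 0.0192
  Sp. caerulea: 0.23 × 0.125 = 0.02875
Normalizing constant = 0.17408.
The ratio is 0.02755 / 0.0192 (the normalizer cancels) = 1.435.

1.435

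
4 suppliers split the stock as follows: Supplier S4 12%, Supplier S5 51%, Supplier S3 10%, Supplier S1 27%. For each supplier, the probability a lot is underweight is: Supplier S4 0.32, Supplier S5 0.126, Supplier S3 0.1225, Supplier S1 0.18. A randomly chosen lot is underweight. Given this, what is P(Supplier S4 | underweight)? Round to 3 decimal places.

Prior × likelihood for each hypothesis:
  Supplier S4: 0.12 × 0.32 = 0.0384
  Supplier S5: 0.51 × 0.126 = 0.06426
  Supplier S3: 0.1 × 0.1225 = 0.01225
  Supplier S1: 0.27 × 0.18 = 0.0486
Total = 0.16351.
P(Supplier S4 | evidence) = 0.0384 / 0.16351 ≈ 0.235.

0.235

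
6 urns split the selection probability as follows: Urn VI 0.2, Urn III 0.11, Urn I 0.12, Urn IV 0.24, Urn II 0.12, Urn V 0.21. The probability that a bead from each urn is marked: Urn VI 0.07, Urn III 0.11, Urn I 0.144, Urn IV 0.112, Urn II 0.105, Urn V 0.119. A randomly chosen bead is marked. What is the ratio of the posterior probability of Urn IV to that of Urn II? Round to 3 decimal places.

2.133

Unnormalized posteriors (prior × likelihood):
  Urn VI: 0.2 × 0.07 = 0.014
  Urn III: 0.11 × 0.11 = 0.0121
  Urn I: 0.12 × 0.144 = 0.01728
  Urn IV: 0.24 × 0.112 = 0.02688
  Urn II: 0.12 × 0.105 = 0.0126
  Urn V: 0.21 × 0.119 = 0.02499
Sum = 0.10785.
The ratio is 0.02688 / 0.0126 (the normalizer cancels) = 2.133.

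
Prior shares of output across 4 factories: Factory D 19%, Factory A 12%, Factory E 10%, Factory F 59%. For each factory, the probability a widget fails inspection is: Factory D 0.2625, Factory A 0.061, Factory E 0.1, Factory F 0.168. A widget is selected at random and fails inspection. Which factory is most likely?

Factory F

Prior × likelihood for each hypothesis:
  Factory D: 0.19 × 0.2625 = 0.049875
  Factory A: 0.12 × 0.061 = 0.00732
  Factory E: 0.1 × 0.1 = 0.01
  Factory F: 0.59 × 0.168 = 0.09912
Normalizing constant = 0.166315.
Largest term belongs to Factory F, so Factory F is most probable.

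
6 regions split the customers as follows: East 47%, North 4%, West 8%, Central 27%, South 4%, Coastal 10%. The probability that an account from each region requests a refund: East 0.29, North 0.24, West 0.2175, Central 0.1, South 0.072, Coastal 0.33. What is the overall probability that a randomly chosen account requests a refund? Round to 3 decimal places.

0.226

Compute prior × likelihood for every hypothesis:
  East: 0.47 × 0.29 = 0.1363
  North: 0.04 × 0.24 = 0.0096
  West: 0.08 × 0.2175 = 0.0174
  Central: 0.27 × 0.1 = 0.027
  South: 0.04 × 0.072 = 0.00288
  Coastal: 0.1 × 0.33 = 0.033
P(refund) = 0.1363 + 0.0096 + 0.0174 + 0.027 + 0.00288 + 0.033 = 0.22618 → 0.226.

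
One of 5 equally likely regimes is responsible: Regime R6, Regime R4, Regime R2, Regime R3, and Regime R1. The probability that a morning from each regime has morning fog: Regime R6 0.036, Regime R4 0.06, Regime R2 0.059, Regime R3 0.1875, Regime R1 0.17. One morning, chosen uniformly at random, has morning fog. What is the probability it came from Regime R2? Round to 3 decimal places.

Since the prior is uniform, the posterior is proportional to the likelihood:
  Regime R6: 0.036
  Regime R4: 0.06
  Regime R2: 0.059
  Regime R3: 0.1875
  Regime R1: 0.17
Total = 0.5125.
P(Regime R2 | evidence) = 0.059 / 0.5125 ≈ 0.115.

0.115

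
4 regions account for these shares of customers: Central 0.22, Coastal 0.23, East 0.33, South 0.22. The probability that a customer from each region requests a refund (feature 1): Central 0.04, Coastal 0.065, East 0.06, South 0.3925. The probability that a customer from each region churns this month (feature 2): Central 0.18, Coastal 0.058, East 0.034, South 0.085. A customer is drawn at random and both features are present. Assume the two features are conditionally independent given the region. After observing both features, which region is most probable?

South

By Bayes' rule, posterior ∝ prior × likelihood:
  Central: 0.22 × 0.04 × 0.18 = 0.001584
  Coastal: 0.23 × 0.065 × 0.058 = 0.0008671
  East: 0.33 × 0.06 × 0.034 = 0.0006732
  South: 0.22 × 0.3925 × 0.085 = 0.00733975
Sum = 0.01046405.
Largest term belongs to South, so South is most probable.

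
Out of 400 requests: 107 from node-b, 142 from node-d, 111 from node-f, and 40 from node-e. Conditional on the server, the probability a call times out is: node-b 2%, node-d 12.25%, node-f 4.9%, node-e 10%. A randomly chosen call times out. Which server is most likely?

node-d

Compute prior × likelihood for every hypothesis:
  node-b: 0.2675 × 0.02 = 0.00535
  node-d: 0.355 × 0.1225 = 0.0434875
  node-f: 0.2775 × 0.049 = 0.0135975
  node-e: 0.1 × 0.1 = 0.01
Normalizing constant = 0.072435.
Largest term belongs to node-d, so node-d is most probable.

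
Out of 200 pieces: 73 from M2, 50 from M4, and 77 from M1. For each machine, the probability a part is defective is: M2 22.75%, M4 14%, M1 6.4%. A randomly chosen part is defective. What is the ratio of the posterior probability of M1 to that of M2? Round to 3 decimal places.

0.297

Compute prior × likelihood for every hypothesis:
  M2: 0.365 × 0.2275 = 0.0830375
  M4: 0.25 × 0.14 = 0.035
  M1: 0.385 × 0.064 = 0.02464
Total = 0.1426775.
The ratio is 0.02464 / 0.0830375 (the normalizer cancels) = 0.297.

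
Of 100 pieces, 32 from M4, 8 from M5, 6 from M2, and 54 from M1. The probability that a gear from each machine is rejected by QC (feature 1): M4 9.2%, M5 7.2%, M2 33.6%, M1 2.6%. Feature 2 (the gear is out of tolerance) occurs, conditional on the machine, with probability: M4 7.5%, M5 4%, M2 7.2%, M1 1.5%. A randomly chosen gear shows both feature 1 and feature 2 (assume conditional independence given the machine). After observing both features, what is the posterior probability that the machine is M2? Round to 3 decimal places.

Prior × likelihood for each hypothesis:
  M4: 0.32 × 0.092 × 0.075 = 0.002208
  M5: 0.08 × 0.072 × 0.04 = 0.0002304
  M2: 0.06 × 0.336 × 0.072 = 0.00145152
  M1: 0.54 × 0.026 × 0.015 = 0.0002106
Total = 0.00410052.
P(M2 | evidence) = 0.00145152 / 0.00410052 ≈ 0.354.

0.354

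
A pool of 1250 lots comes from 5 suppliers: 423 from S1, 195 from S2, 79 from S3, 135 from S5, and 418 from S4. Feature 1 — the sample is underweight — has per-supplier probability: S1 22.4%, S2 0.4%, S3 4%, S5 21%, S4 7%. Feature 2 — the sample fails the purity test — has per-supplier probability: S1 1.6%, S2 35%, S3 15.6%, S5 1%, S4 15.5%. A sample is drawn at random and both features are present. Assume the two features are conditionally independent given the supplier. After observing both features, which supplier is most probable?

S4

Unnormalized posteriors (prior × likelihood):
  S1: 0.3384 × 0.224 × 0.016 = 0.0012128256
  S2: 0.156 × 0.004 × 0.35 = 0.0002184
  S3: 0.0632 × 0.04 × 0.156 = 0.000394368
  S5: 0.108 × 0.21 × 0.01 = 0.0002268
  S4: 0.3344 × 0.07 × 0.155 = 0.00362824
Normalizing constant = 0.0056806336.
Largest term belongs to S4, so S4 is most probable.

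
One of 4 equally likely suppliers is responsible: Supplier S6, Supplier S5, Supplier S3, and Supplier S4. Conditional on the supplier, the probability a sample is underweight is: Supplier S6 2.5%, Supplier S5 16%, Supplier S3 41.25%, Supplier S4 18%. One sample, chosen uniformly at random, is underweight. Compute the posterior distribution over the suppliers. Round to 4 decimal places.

Supplier S6 0.0322, Supplier S5 0.2058, Supplier S3 0.5305, Supplier S4 0.2315

With a uniform prior (1/4 each), posterior ∝ likelihood:
  Supplier S6: 0.025
  Supplier S5: 0.16
  Supplier S3: 0.4125
  Supplier S4: 0.18
Total = 0.7775.
P(Supplier S6 | underweight) = 0.025/0.7775 ≈ 0.0322
P(Supplier S5 | underweight) = 0.16/0.7775 ≈ 0.2058
P(Supplier S3 | underweight) = 0.4125/0.7775 ≈ 0.5305
P(Supplier S4 | underweight) = 0.18/0.7775 ≈ 0.2315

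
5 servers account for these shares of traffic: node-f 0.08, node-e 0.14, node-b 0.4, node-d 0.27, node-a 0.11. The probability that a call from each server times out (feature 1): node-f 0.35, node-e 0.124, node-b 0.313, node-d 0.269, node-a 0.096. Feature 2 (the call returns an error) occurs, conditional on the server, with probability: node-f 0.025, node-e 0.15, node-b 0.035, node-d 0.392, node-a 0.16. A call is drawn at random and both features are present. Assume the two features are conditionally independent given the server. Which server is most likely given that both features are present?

node-d

Compute prior × likelihood for every hypothesis:
  node-f: 0.08 × 0.35 × 0.025 = 0.0007
  node-e: 0.14 × 0.124 × 0.15 = 0.002604
  node-b: 0.4 × 0.313 × 0.035 = 0.004382
  node-d: 0.27 × 0.269 × 0.392 = 0.02847096
  node-a: 0.11 × 0.096 × 0.16 = 0.0016896
Total = 0.03784656.
Largest term belongs to node-d, so node-d is most probable.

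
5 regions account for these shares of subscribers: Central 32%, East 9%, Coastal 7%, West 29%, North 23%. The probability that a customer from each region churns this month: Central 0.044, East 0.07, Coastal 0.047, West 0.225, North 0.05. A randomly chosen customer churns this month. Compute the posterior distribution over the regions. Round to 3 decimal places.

Compute prior × likelihood for every hypothesis:
  Central: 0.32 × 0.044 = 0.01408
  East: 0.09 × 0.07 = 0.0063
  Coastal: 0.07 × 0.047 = 0.00329
  West: 0.29 × 0.225 = 0.06525
  North: 0.23 × 0.05 = 0.0115
Total = 0.10042.
P(Central | churn) = 0.01408/0.10042 ≈ 0.140
P(East | churn) = 0.0063/0.10042 ≈ 0.063
P(Coastal | churn) = 0.00329/0.10042 ≈ 0.033
P(West | churn) = 0.06525/0.10042 ≈ 0.650
P(North | churn) = 0.0115/0.10042 ≈ 0.115
(Check: 0.140+0.063+0.033+0.650+0.115 = 1.001.)

Central 0.140, East 0.063, Coastal 0.033, West 0.650, North 0.115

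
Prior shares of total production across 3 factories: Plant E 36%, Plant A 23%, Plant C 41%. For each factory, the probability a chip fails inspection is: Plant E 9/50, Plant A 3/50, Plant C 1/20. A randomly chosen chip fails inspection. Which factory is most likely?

Plant E

By Bayes' rule, posterior ∝ prior × likelihood:
  Plant E: 0.36 × 0.18 = 0.0648
  Plant A: 0.23 × 0.06 = 0.0138
  Plant C: 0.41 × 0.05 = 0.0205
Total = 0.0991.
Largest term belongs to Plant E, so Plant E is most probable.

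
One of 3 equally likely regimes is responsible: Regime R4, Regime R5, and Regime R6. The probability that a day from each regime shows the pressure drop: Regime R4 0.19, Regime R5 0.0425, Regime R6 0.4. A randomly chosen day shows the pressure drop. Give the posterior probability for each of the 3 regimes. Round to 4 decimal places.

Regime R4 0.3004, Regime R5 0.0672, Regime R6 0.6324

With a uniform prior (1/3 each), posterior ∝ likelihood:
  Regime R4: 0.19
  Regime R5: 0.0425
  Regime R6: 0.4
Normalizing constant = 0.6325.
P(Regime R4 | drop) = 0.19/0.6325 ≈ 0.3004
P(Regime R5 | drop) = 0.0425/0.6325 ≈ 0.0672
P(Regime R6 | drop) = 0.4/0.6325 ≈ 0.6324
(Check: 0.3004+0.0672+0.6324 = 1.0000.)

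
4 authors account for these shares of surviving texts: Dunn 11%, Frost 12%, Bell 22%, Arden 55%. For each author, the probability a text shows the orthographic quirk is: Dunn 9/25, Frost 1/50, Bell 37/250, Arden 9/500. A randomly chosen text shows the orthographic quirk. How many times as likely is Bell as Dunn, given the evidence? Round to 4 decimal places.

0.8222

Unnormalized posteriors (prior × likelihood):
  Dunn: 0.11 × 0.36 = 0.0396
  Frost: 0.12 × 0.02 = 0.0024
  Bell: 0.22 × 0.148 = 0.03256
  Arden: 0.55 × 0.018 = 0.0099
Total = 0.08446.
The ratio is 0.03256 / 0.0396 (the normalizer cancels) = 0.8222.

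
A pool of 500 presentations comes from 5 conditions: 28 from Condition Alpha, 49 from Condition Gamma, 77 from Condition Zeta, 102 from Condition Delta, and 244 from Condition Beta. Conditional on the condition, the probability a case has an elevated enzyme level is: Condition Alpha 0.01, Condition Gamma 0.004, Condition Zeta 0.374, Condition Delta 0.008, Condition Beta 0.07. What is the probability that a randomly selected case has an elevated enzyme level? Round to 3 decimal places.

0.094

Unnormalized posteriors (prior × likelihood):
  Condition Alpha: 0.056 × 0.01 = 0.00056
  Condition Gamma: 0.098 × 0.004 = 0.000392
  Condition Zeta: 0.154 × 0.374 = 0.057596
  Condition Delta: 0.204 × 0.008 = 0.001632
  Condition Beta: 0.488 × 0.07 = 0.03416
P(elevated) = 0.00056 + 0.000392 + 0.057596 + 0.001632 + 0.03416 = 0.09434 → 0.094.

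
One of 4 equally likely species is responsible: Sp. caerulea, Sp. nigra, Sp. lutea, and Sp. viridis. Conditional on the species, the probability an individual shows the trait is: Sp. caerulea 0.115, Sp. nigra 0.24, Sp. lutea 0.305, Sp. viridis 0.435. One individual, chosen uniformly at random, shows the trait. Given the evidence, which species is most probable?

With a uniform prior (1/4 each), posterior ∝ likelihood:
  Sp. caerulea: 0.115
  Sp. nigra: 0.24
  Sp. lutea: 0.305
  Sp. viridis: 0.435
Normalizing constant = 1.095.
Largest term belongs to Sp. viridis, so Sp. viridis is most probable.

Sp. viridis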